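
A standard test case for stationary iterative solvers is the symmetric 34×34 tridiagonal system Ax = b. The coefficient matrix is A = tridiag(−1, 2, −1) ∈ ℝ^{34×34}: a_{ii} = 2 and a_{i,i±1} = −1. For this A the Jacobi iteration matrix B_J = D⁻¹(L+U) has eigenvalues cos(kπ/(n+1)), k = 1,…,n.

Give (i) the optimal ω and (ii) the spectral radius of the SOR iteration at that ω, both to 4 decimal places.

ρ_J = max_k |cos(kπ/35)| = cos(π/35) = 0.9960
root = sin(π/35) = 0.08964  (since 1−cos² = sin²).
ω* = 2/(1 + 0.08964) = 2/1.08964 = 1.8355.
[ρ_SOR] ω* − 1 = 0.8355.

ω* = 1.8355, ρ_SOR = 0.8355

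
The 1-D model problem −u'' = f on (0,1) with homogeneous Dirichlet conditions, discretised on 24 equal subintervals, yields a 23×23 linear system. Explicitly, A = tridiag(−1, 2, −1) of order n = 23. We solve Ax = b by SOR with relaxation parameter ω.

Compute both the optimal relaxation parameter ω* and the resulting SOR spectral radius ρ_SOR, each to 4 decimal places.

ρ_J = max_k |cos(kπ/24)| = cos(π/24) = 0.9914
√(1 − cos²(π/24)) = sin(π/24) ≈ 0.13053.
ω* = 2/(1+0.13053) = 1.7691
[ρ_SOR] ω* − 1 = 0.7691.

ω* = 1.7691, ρ_SOR = 0.7691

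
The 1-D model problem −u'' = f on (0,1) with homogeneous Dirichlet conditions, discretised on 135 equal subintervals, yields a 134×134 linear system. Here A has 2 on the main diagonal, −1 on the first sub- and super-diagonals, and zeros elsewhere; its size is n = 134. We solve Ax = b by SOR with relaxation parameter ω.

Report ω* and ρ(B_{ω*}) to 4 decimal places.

ω* = 1.9545, ρ_SOR = 0.9545

With n=134, ρ(Jacobi) = cos(π/135) = 0.9997.
√(1−ρ_J²) = |sin(π/135)| = 0.02327
Young: ω* = 2/(1+√(1−ρ_J²)) = 2/(1+0.02327) = 2/1.02327 = 1.9545.
Hence ρ(B_{ω*}) = 1.9545 − 1 = 0.9545.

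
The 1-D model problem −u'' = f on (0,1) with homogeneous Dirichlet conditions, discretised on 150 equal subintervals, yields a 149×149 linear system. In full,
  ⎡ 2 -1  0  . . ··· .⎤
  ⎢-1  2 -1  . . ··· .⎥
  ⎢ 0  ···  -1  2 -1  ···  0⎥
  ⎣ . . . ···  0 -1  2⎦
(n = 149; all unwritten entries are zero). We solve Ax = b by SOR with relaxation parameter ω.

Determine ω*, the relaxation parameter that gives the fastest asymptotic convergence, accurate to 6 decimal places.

B_J for the 149×149 system has eigenvalues cos(kπ/150); ρ_J = cos(π/150) = 0.999781.
1 − cos²(π/150) = sin²(π/150) ⇒ √(1−ρ_J²) = sin(π/150) = 0.0209424.
ω* = 2/(1+0.0209424) = 1.958974
ρ(B_{ω*}) = ω*−1 = 0.958974

ω* = 1.958974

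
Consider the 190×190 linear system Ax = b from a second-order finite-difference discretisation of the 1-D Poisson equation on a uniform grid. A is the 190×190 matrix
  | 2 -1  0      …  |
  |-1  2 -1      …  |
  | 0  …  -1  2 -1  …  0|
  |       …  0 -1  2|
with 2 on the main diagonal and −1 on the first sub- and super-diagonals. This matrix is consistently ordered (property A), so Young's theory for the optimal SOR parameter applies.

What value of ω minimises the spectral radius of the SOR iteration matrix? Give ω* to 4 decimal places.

With n=190, ρ(Jacobi) = cos(π/191) = 0.9999.
1 − cos²(π/191) = sin²(π/191) ⇒ √(1−ρ_J²) = sin(π/191) = 0.01645.
ω* = 2/(1 + 0.01645) = 2/1.01645 = 1.9676.
Hence ρ(B_{ω*}) = 1.9676 − 1 = 0.9676.

ω* = 1.9676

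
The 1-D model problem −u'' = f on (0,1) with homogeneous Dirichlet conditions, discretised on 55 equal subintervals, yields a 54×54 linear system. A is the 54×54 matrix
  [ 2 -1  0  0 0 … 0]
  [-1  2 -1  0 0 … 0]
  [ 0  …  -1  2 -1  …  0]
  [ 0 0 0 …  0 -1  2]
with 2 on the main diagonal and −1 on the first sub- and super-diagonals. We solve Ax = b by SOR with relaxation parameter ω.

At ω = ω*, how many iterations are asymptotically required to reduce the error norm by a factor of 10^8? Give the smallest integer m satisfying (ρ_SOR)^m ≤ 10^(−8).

m = 162

B_J for the 54×54 system has eigenvalues cos(kπ/55); ρ_J = cos(π/55) = 0.9983691.
1 − cos²(π/55) = sin²(π/55) ⇒ √(1−ρ_J²) = sin(π/55) = 0.0570888.
Then 2/(1+√(1−ρ_J²)) = 2/(1+0.0570888); ω* = 2/1.0570888 = 1.8919886.
and ρ(B_{ω*}) = 1.8919886 − 1 = 0.8919886.
(0.8919886)^m ≤ 10^{−8}  ⇒  m·ln(0.8919886) ≤ −8·ln10  ⇒  m ≥ 161.158  ⇒  m = 162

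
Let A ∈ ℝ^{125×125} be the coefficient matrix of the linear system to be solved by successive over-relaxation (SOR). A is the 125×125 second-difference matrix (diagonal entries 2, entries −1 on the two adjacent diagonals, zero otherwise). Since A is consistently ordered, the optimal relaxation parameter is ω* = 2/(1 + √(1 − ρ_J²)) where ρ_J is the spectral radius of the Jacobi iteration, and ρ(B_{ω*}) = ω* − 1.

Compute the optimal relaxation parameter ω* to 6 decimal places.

n=125: λ(B_J) = 1 − λ(A)/2 = cos(kπ/126); k=1 gives ρ_J = 0.999689.
root = sin(π/126) = 0.0249307  (since 1−cos² = sin²).
Young: ω* = 2/(1+√(1−ρ_J²)) = 2/(1+0.0249307) = 2/1.0249307 = 1.951351.
and ρ(B_{ω*}) = 1.951351 − 1 = 0.951351.

ω* = 1.951351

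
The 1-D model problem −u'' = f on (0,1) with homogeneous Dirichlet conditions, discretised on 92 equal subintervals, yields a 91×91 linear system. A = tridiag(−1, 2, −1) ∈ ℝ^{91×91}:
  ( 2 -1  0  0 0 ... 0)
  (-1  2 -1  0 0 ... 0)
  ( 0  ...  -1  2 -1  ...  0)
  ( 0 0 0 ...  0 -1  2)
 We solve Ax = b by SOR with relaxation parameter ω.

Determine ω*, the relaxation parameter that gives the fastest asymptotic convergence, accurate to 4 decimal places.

With n=91, ρ(Jacobi) = cos(π/92) = 0.9994.
1 − cos²(π/92) = sin²(π/92) ⇒ √(1−ρ_J²) = sin(π/92) = 0.03414.
Then 2/(1+√(1−ρ_J²)) = 2/(1+0.03414); ω* = 2/1.03414 = 1.9340.
At ω = 1.9340 every |λ(B_ω)| = ω−1, so ρ_SOR = 0.9340.

ω* = 1.9340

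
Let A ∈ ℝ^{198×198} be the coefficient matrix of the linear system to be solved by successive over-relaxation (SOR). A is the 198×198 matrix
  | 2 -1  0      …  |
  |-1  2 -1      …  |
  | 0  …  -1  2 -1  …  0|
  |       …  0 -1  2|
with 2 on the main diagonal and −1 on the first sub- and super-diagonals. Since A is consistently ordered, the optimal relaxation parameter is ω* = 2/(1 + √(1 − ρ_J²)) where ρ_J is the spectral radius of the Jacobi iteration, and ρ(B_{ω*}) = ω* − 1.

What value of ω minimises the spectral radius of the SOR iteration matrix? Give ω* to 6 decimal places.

[ρ_J] n=198: ρ(B_J) = cos(π/(n+1)) = cos(π/199) = 0.999875.
√(1−ρ_J²) = |sin(π/199)| = 0.0157862
ω* = 2/(1 + 0.0157862) = 2/1.0157862 = 1.968918.
and ρ(B_{ω*}) = 1.968918 − 1 = 0.968918.

ω* = 1.968918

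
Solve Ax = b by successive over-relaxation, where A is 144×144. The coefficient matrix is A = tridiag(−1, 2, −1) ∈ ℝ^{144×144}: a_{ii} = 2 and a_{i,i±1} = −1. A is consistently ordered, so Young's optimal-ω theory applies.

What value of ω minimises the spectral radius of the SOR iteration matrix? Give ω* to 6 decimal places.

B_J for the 144×144 system has eigenvalues cos(kπ/145); ρ_J = cos(π/145) = 0.999765.
√(1−ρ_J²) simplifies to sin(π/145) = 0.0216645.
So ω* = 2/1.0216645 = 1.957590 (Young).
and ρ(B_{ω*}) = 1.957590 − 1 = 0.957590.

ω* = 1.957590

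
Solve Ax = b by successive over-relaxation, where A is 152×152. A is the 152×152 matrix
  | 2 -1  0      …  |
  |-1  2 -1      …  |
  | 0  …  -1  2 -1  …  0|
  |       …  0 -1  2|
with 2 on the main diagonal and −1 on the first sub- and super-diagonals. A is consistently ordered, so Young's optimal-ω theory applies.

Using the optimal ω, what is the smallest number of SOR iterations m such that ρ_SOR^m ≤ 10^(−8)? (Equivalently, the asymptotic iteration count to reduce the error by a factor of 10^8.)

m = 449

B_J for the 152×152 system has eigenvalues cos(kπ/153); ρ_J = cos(π/153) = 0.9997892.
√(1−ρ_J²) simplifies to sin(π/153) = 0.0205318.
Young: ω* = 2/(1+√(1−ρ_J²)) = 2/(1+0.0205318) = 2/1.0205318 = 1.9597625.
ρ(B_{ω*}) = ω*−1 = 0.9597625
Need (0.9597625)^m ≤ 10^(−8): m ≥ 8·ln10/|ln 0.9597625| = 18.4207/0.0410694 = 448.526 ⇒ m = 449.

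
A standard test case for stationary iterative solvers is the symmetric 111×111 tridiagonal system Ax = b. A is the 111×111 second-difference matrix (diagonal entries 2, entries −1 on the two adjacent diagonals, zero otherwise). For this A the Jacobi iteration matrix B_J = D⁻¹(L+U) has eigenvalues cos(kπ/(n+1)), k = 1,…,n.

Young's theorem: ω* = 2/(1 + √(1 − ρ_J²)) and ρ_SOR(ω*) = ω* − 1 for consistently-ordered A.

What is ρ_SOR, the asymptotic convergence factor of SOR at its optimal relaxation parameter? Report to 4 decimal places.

ρ_SOR = 0.9454

B_J for the 111×111 system has eigenvalues cos(kπ/112); ρ_J = cos(π/112) = 0.9996.
√(1−ρ_J²) simplifies to sin(π/112) = 0.02805.
ω* = 2/(1 + 0.02805) = 2/1.02805 = 1.9454.
ρ_SOR = ω* − 1 ≈ 0.9454.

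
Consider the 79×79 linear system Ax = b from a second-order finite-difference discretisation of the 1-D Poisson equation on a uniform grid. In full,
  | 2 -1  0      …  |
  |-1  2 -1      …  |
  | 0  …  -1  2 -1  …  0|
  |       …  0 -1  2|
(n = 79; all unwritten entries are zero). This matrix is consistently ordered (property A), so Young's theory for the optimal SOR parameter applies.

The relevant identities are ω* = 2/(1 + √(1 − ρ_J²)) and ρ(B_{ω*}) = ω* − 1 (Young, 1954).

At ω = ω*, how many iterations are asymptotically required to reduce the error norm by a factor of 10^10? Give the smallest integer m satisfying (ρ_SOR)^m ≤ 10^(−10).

n=79: λ(B_J) = 1 − λ(A)/2 = cos(kπ/80); k=1 gives ρ_J = 0.9992290.
√(1 − cos²(π/80)) = sin(π/80) ≈ 0.0392598.
ω* = 2 / (1 + 0.0392598) = 2 / 1.0392598 ≈ 1.9244466.
Hence ρ(B_{ω*}) = 1.9244466 − 1 = 0.9244466.
(0.9244466)^m ≤ 10^{−10}  ⇒  m·ln(0.9244466) ≤ −10·ln10  ⇒  m ≥ 293.100  ⇒  m = 294

m = 294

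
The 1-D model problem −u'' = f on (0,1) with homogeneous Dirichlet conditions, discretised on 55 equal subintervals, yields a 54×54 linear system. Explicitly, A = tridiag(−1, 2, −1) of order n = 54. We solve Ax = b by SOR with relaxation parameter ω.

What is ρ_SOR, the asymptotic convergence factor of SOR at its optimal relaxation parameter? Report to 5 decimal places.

½·tridiag(1,0,1) at n=54: λ_k = cos(kπ/55); max |λ| at k=1 ⇒ ρ_J = cos(π/55) ≈ 0.99837.
1 − cos²(π/55) = sin²(π/55) ⇒ √(1−ρ_J²) = sin(π/55) = 0.057089.
Then 2/(1+√(1−ρ_J²)) = 2/(1+0.057089); ω* = 2/1.057089 = 1.89199.
and ρ(B_{ω*}) = 1.89199 − 1 = 0.89199.

ρ_SOR = 0.89199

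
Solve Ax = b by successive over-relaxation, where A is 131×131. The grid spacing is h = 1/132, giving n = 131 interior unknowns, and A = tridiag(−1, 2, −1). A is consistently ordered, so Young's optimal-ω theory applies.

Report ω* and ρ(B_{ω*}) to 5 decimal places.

ρ_J = max_k |cos(kπ/132)| = cos(π/132) = 0.99972
√(1 − cos²(π/132)) = sin(π/132) ≈ 0.023798.
[ω*] 2 ÷ (1 + 0.023798) = 2 ÷ 1.023798 = 1.95351.
ρ_SOR = ω* − 1 ≈ 0.95351.

ω* = 1.95351, ρ_SOR = 0.95351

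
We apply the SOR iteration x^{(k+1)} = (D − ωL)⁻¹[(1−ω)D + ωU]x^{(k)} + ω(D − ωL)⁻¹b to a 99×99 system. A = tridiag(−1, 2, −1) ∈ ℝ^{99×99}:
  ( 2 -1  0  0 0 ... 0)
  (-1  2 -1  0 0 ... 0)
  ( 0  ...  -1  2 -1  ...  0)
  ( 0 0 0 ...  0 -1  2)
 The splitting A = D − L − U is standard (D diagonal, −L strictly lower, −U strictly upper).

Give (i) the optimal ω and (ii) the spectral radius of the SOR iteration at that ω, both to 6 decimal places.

spectrum of D⁻¹(L+U) = {cos(kπ/100) : 1≤k≤99}; ρ_J = cos(π/100) = 0.999507.
1 − cos²(π/100) = sin²(π/100) ⇒ √(1−ρ_J²) = sin(π/100) = 0.0314108.
ω* = 2/(1+0.0314108) = 1.939092
and ρ(B_{ω*}) = 1.939092 − 1 = 0.939092.

ω* = 1.939092, ρ_SOR = 0.939092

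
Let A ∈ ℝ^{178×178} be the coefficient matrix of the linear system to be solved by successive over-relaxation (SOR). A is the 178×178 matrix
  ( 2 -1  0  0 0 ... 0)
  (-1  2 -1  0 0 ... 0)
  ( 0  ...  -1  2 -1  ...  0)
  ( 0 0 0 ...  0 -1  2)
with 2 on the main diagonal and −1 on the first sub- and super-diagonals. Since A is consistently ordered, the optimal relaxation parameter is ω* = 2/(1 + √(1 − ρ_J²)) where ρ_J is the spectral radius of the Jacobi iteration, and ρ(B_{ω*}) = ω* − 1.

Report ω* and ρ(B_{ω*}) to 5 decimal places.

[ρ_J] n=178: ρ(B_J) = cos(π/(n+1)) = cos(π/179) = 0.99985.
√(1−ρ_J²) simplifies to sin(π/179) = 0.017550.
Then 2/(1+√(1−ρ_J²)) = 2/(1+0.017550); ω* = 2/1.017550 = 1.96551.
Hence ρ(B_{ω*}) = 1.96551 − 1 = 0.96551.

ω* = 1.96551, ρ_SOR = 0.96551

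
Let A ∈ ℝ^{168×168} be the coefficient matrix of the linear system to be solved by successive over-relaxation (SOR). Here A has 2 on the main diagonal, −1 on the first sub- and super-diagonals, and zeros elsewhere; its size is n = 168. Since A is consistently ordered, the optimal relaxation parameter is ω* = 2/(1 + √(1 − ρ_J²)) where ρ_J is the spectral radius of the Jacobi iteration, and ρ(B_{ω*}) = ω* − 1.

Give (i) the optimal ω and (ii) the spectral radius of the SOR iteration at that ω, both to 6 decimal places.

ω* = 1.963502, ρ_SOR = 0.963502

B_J for the 168×168 system has eigenvalues cos(kπ/169); ρ_J = cos(π/169) = 0.999827.
√(1 − cos²(π/169)) = sin(π/169) ≈ 0.0185882.
So ω* = 2/1.0185882 = 1.963502 (Young).
ρ(B_{ω*}) = ω*−1 = 0.963502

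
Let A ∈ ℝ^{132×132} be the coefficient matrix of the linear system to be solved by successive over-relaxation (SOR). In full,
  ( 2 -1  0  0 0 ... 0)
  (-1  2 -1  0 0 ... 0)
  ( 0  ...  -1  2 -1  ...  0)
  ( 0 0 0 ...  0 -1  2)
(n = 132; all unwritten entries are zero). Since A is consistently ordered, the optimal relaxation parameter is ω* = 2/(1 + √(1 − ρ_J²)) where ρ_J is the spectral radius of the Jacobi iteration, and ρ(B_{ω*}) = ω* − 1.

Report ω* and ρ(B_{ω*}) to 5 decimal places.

ρ_J = max_k |cos(kπ/133)| = cos(π/133) = 0.99972
root = sin(π/133) = 0.023619  (since 1−cos² = sin²).
So ω* = 2/1.023619 = 1.95385 (Young).
and ρ(B_{ω*}) = 1.95385 − 1 = 0.95385.

ω* = 1.95385, ρ_SOR = 0.95385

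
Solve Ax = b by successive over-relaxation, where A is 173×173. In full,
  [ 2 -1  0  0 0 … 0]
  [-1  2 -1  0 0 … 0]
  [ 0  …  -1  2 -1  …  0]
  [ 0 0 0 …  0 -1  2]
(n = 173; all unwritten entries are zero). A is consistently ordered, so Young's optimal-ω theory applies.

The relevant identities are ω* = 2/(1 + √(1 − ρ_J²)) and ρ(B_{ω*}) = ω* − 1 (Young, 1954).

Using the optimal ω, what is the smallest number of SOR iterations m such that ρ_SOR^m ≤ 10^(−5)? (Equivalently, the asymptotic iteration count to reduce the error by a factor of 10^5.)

m = 319

[ρ_J] n=173: ρ(B_J) = cos(π/(n+1)) = cos(π/174) = 0.9998370.
root = sin(π/174) = 0.0180541  (since 1−cos² = sin²).
So ω* = 2/1.0180541 = 1.9645321 (Young).
Hence ρ(B_{ω*}) = 1.9645321 − 1 = 0.9645321.
m ≥ 5·ln10 / (−ln 0.9645321) = 318.809; smallest integer m = 319.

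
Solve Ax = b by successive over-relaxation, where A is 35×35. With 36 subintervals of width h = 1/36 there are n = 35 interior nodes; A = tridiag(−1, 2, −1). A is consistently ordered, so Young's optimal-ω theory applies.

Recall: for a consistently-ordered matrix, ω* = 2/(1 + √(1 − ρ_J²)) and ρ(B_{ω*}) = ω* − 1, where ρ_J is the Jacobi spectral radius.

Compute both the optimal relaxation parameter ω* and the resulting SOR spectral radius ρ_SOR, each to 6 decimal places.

ω* = 1.839663, ρ_SOR = 0.839663

ρ_J = max_k |cos(kπ/36)| = cos(π/36) = 0.996195
√(1−ρ_J²) = |sin(π/36)| = 0.0871557
[ω*] 2 ÷ (1 + 0.0871557) = 2 ÷ 1.0871557 = 1.839663.
ρ(B_{ω*}) = ω*−1 = 0.839663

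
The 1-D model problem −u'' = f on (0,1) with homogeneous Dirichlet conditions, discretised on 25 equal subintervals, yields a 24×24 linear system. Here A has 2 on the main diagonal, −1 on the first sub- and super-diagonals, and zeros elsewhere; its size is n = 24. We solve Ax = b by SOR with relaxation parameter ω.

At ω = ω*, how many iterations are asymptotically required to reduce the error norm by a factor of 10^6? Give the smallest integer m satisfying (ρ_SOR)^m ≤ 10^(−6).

m = 55

n=24: λ(B_J) = 1 − λ(A)/2 = cos(kπ/25); k=1 gives ρ_J = 0.9921147.
root = sin(π/25) = 0.1253332  (since 1−cos² = sin²).
ω* = 2 / (1 + 0.1253332) = 2 / 1.1253332 ≈ 1.7772514.
ρ_SOR = ω* − 1 = 1.7772514 − 1 = 0.7772514.
ρ_SOR^m ≤ 10^(−6) ⇔ m ≥ 6·ln10/(−ln 0.7772514) = 13.8155/0.251991 = 54.825; m = ⌈54.825⌉ = 55.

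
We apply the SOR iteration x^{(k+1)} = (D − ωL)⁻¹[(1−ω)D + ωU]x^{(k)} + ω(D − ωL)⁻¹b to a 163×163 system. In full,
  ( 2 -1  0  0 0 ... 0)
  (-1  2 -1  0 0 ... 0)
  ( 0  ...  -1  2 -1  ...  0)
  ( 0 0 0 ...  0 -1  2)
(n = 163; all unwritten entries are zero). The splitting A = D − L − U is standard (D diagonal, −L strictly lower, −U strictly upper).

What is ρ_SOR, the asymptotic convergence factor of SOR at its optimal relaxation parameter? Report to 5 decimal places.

ρ_SOR = 0.96241

[ρ_J] n=163: ρ(B_J) = cos(π/(n+1)) = cos(π/164) = 0.99982.
root = sin(π/164) = 0.019155  (since 1−cos² = sin²).
ω* = 2/(1 + 0.019155) = 2/1.019155 = 1.96241.
ρ(B_{ω*}) = ω*−1 = 0.96241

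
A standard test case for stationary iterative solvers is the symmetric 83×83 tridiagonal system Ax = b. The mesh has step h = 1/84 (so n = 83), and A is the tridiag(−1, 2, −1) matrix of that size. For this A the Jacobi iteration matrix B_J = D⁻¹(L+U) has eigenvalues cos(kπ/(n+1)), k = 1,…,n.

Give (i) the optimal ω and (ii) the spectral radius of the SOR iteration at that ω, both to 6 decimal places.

ω* = 1.927913, ρ_SOR = 0.927913

n=83: λ(B_J) = 1 − λ(A)/2 = cos(kπ/84); k=1 gives ρ_J = 0.999301.
√(1−ρ_J²) = |sin(π/84)| = 0.0373912
ω* = 2/(1 + 0.0373912) = 2/1.0373912 = 1.927913.
[ρ_SOR] ω* − 1 = 0.927913.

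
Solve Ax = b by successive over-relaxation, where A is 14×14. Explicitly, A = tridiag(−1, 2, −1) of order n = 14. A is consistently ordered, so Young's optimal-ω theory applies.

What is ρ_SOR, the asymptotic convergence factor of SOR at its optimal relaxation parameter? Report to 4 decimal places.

With n=14, ρ(Jacobi) = cos(π/15) = 0.9781.
1 − cos²(π/15) = sin²(π/15) ⇒ √(1−ρ_J²) = sin(π/15) = 0.20791.
ω* = 2/(1 + 0.20791) = 2/1.20791 = 1.6558.
Hence ρ(B_{ω*}) = 1.6558 − 1 = 0.6558.

ρ_SOR = 0.6558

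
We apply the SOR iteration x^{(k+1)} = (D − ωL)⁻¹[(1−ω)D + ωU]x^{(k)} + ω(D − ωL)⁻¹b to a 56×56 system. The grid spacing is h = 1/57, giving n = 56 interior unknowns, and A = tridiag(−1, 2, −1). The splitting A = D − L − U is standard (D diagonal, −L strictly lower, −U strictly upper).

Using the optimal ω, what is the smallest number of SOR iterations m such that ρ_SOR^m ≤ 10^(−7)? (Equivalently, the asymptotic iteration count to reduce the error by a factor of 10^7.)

[ρ_J] n=56: ρ(B_J) = cos(π/(n+1)) = cos(π/57) = 0.9984815.
1 − cos²(π/57) = sin²(π/57) ⇒ √(1−ρ_J²) = sin(π/57) = 0.0550878.
[ω*] 2 ÷ (1 + 0.0550878) = 2 ÷ 1.0550878 = 1.8955768.
ρ_SOR = ω* − 1 = 1.8955768 − 1 = 0.8955768.
Need (0.8955768)^m ≤ 10^(−7): m ≥ 7·ln10/|ln 0.8955768| = 16.1181/0.110287 = 146.147 ⇒ m = 147.

m = 147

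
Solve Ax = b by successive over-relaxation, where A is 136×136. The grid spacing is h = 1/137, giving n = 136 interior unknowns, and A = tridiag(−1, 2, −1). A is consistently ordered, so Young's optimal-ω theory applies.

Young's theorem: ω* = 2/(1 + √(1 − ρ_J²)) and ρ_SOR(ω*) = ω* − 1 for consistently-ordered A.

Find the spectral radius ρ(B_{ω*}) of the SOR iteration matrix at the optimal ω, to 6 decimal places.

ρ_SOR = 0.955169

B_J for the 136×136 system has eigenvalues cos(kπ/137); ρ_J = cos(π/137) = 0.999737.
√(1 − cos²(π/137)) = sin(π/137) ≈ 0.0229293.
[ω*] 2 ÷ (1 + 0.0229293) = 2 ÷ 1.0229293 = 1.955169.
and ρ(B_{ω*}) = 1.955169 − 1 = 0.955169.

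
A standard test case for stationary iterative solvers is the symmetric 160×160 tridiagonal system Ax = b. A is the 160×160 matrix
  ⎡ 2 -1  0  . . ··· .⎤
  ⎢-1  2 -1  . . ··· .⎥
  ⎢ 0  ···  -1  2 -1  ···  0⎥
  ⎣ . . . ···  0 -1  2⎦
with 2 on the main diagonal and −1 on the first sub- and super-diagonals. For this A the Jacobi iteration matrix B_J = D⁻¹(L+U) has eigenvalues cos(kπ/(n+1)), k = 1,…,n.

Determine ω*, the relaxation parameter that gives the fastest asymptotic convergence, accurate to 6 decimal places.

ρ_J = max_k |cos(kπ/161)| = cos(π/161) = 0.999810
1 − cos²(π/161) = sin²(π/161) ⇒ √(1−ρ_J²) = sin(π/161) = 0.0195118.
[ω*] 2 ÷ (1 + 0.0195118) = 2 ÷ 1.0195118 = 1.961723.
ρ_SOR = ω* − 1 = 1.961723 − 1 = 0.961723.

ω* = 1.961723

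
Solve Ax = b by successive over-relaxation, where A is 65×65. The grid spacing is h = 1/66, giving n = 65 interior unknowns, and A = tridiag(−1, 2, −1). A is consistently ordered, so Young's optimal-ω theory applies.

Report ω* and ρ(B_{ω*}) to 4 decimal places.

½·tridiag(1,0,1) at n=65: λ_k = cos(kπ/66); max |λ| at k=1 ⇒ ρ_J = cos(π/66) ≈ 0.9989.
1 − cos²(π/66) = sin²(π/66) ⇒ √(1−ρ_J²) = sin(π/66) = 0.04758.
So ω* = 2/1.04758 = 1.9092 (Young).
ρ_SOR = ω* − 1 = 1.9092 − 1 = 0.9092.

ω* = 1.9092, ρ_SOR = 0.9092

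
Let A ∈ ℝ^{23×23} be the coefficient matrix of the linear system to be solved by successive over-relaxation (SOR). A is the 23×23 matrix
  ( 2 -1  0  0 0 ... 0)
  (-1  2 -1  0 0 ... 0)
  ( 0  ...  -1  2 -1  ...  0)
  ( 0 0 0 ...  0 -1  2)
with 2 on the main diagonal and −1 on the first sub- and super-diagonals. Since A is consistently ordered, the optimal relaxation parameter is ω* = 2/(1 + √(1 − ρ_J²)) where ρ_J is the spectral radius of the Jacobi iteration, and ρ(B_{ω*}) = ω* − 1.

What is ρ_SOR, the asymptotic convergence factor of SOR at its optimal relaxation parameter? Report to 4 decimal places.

ρ_SOR = 0.7691

With n=23, ρ(Jacobi) = cos(π/24) = 0.9914.
√(1−ρ_J²) simplifies to sin(π/24) = 0.13053.
ω* = 2/(1+0.13053) = 1.7691
ρ_SOR = ω* − 1 ≈ 0.7691.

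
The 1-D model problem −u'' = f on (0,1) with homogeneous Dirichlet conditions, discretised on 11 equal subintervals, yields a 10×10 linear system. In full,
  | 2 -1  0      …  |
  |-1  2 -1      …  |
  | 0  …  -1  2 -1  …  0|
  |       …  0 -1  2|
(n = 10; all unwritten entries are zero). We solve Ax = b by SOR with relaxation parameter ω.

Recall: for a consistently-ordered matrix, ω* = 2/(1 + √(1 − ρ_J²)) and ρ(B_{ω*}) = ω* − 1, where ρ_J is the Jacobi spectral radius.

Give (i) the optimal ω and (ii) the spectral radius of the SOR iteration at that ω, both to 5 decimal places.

ω* = 1.56039, ρ_SOR = 0.56039

spectrum of D⁻¹(L+U) = {cos(kπ/11) : 1≤k≤10}; ρ_J = cos(π/11) = 0.95949.
√(1−ρ_J²) simplifies to sin(π/11) = 0.281733.
ω* = 2 / (1 + 0.281733) = 2 / 1.281733 ≈ 1.56039.
ρ_SOR = ω* − 1 ≈ 0.56039.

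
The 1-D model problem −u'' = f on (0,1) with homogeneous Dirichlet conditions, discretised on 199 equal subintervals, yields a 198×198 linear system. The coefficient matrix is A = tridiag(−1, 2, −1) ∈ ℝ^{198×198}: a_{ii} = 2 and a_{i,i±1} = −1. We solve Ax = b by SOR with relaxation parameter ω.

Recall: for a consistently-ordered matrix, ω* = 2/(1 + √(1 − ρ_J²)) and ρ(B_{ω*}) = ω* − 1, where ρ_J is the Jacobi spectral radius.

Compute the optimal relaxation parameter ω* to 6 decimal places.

ω* = 1.968918

B_J for the 198×198 system has eigenvalues cos(kπ/199); ρ_J = cos(π/199) = 0.999875.
root = sin(π/199) = 0.0157862  (since 1−cos² = sin²).
Young: ω* = 2/(1+√(1−ρ_J²)) = 2/(1+0.0157862) = 2/1.0157862 = 1.968918.
ρ_SOR = ω* − 1 = 1.968918 − 1 = 0.968918.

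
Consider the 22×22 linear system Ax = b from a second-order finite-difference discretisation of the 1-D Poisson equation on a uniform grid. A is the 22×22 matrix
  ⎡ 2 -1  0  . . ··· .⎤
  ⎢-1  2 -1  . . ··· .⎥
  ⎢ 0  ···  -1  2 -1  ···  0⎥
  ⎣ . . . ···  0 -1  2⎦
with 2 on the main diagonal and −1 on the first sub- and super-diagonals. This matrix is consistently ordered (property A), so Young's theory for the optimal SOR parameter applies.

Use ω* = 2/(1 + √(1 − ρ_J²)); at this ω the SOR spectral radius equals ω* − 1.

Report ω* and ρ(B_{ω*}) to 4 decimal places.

½·tridiag(1,0,1) at n=22: λ_k = cos(kπ/23); max |λ| at k=1 ⇒ ρ_J = cos(π/23) ≈ 0.9907.
1 − cos²(π/23) = sin²(π/23) ⇒ √(1−ρ_J²) = sin(π/23) = 0.13617.
ω* = 2/(1 + 0.13617) = 2/1.13617 = 1.7603.
ρ_SOR = ω* − 1 ≈ 0.7603.

ω* = 1.7603, ρ_SOR = 0.7603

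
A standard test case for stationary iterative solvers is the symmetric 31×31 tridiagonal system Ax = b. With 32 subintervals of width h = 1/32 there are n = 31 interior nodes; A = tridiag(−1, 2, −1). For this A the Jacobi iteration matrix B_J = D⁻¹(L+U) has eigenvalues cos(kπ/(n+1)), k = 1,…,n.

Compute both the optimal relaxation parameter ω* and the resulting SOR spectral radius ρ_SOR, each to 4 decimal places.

B_J for the 31×31 system has eigenvalues cos(kπ/32); ρ_J = cos(π/32) = 0.9952.
root = sin(π/32) = 0.09802  (since 1−cos² = sin²).
ω* = 2/(1 + 0.09802) = 2/1.09802 = 1.8215.
and ρ(B_{ω*}) = 1.8215 − 1 = 0.8215.

ω* = 1.8215, ρ_SOR = 0.8215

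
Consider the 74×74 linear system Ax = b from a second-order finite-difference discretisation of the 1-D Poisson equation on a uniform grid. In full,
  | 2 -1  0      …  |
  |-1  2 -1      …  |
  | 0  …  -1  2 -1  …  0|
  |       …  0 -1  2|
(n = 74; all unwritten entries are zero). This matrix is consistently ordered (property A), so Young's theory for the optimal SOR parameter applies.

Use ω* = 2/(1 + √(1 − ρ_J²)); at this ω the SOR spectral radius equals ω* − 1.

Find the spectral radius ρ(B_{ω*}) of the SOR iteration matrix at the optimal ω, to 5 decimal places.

ρ_SOR = 0.91961

spectrum of D⁻¹(L+U) = {cos(kπ/75) : 1≤k≤74}; ρ_J = cos(π/75) = 0.99912.
√(1−ρ_J²) simplifies to sin(π/75) = 0.041876.
Young: ω* = 2/(1+√(1−ρ_J²)) = 2/(1+0.041876) = 2/1.041876 = 1.91961.
and ρ(B_{ω*}) = 1.91961 − 1 = 0.91961.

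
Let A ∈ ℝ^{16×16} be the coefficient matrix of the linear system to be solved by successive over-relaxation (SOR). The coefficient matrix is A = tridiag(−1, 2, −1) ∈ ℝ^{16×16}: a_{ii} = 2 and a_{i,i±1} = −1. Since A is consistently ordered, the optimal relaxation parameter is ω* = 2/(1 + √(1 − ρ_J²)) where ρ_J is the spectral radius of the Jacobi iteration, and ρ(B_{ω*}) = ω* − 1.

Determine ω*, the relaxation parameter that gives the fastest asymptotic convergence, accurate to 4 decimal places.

B_J for the 16×16 system has eigenvalues cos(kπ/17); ρ_J = cos(π/17) = 0.9830.
√(1−ρ_J²) = |sin(π/17)| = 0.18375
Young: ω* = 2/(1+√(1−ρ_J²)) = 2/(1+0.18375) = 2/1.18375 = 1.6895.
Hence ρ(B_{ω*}) = 1.6895 − 1 = 0.6895.

ω* = 1.6895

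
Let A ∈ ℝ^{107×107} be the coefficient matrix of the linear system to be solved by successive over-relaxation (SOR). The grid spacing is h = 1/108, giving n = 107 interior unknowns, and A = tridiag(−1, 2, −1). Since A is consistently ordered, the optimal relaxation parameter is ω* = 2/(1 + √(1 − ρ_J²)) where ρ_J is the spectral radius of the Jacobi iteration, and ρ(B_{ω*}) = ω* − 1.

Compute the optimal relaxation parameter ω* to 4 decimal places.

ω* = 1.9435

spectrum of D⁻¹(L+U) = {cos(kπ/108) : 1≤k≤107}; ρ_J = cos(π/108) = 0.9996.
√(1 − cos²(π/108)) = sin(π/108) ≈ 0.02908.
ω* = 2/(1 + 0.02908) = 2/1.02908 = 1.9435.
[ρ_SOR] ω* − 1 = 0.9435.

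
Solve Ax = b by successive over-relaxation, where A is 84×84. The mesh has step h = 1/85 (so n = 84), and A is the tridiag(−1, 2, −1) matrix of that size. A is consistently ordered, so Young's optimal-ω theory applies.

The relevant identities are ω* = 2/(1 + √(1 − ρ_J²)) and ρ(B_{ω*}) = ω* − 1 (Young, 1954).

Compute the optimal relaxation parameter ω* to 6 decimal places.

n=84: λ(B_J) = 1 − λ(A)/2 = cos(kπ/85); k=1 gives ρ_J = 0.999317.
√(1 − cos²(π/85)) = sin(π/85) ≈ 0.0369515.
ω* = 2 / (1 + 0.0369515) = 2 / 1.0369515 ≈ 1.928731.
At ω = 1.928731 every |λ(B_ω)| = ω−1, so ρ_SOR = 0.928731.

ω* = 1.928731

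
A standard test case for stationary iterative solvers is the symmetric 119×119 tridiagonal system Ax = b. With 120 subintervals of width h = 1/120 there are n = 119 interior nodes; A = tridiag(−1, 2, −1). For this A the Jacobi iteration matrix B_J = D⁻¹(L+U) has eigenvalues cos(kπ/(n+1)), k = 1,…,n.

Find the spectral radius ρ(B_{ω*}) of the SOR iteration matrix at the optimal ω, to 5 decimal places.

ρ_SOR = 0.94898

spectrum of D⁻¹(L+U) = {cos(kπ/120) : 1≤k≤119}; ρ_J = cos(π/120) = 0.99966.
√(1−ρ_J²) simplifies to sin(π/120) = 0.026177.
ω* = 2/(1 + 0.026177) = 2/1.026177 = 1.94898.
ρ_SOR = ω* − 1 ≈ 0.94898.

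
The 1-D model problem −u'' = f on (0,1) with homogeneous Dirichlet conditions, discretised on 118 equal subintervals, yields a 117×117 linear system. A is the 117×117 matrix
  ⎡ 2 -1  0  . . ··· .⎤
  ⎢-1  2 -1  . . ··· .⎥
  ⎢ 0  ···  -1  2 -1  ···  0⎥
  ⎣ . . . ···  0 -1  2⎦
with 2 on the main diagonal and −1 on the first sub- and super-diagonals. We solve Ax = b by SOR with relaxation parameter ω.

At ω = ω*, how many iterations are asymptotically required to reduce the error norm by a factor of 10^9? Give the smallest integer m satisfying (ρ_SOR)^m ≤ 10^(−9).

m = 390

ρ_J = max_k |cos(kπ/118)| = cos(π/118) = 0.9996456
1 − cos²(π/118) = sin²(π/118) ⇒ √(1−ρ_J²) = sin(π/118) = 0.0266205.
Young: ω* = 2/(1+√(1−ρ_J²)) = 2/(1+0.0266205) = 2/1.0266205 = 1.9481396.
and ρ(B_{ω*}) = 1.9481396 − 1 = 0.9481396.
m ≥ 9·ln10 / (−ln 0.9481396) = 389.144; smallest integer m = 390.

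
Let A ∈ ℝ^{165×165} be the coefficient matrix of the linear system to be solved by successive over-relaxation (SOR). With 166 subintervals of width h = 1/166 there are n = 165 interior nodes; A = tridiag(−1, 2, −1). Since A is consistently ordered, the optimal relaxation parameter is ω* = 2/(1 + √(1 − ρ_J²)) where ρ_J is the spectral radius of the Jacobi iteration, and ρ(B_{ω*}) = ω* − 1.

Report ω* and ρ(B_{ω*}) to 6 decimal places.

ρ_J = max_k |cos(kπ/166)| = cos(π/166) = 0.999821
1 − cos²(π/166) = sin²(π/166) ⇒ √(1−ρ_J²) = sin(π/166) = 0.0189241.
[ω*] 2 ÷ (1 + 0.0189241) = 2 ÷ 1.0189241 = 1.962855.
[ρ_SOR] ω* − 1 = 0.962855.

ω* = 1.962855, ρ_SOR = 0.962855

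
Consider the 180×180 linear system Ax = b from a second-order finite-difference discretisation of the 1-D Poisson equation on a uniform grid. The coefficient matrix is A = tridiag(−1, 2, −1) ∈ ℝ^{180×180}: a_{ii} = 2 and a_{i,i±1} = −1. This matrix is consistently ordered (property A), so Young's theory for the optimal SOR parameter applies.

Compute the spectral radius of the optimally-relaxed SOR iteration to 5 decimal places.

With n=180, ρ(Jacobi) = cos(π/181) = 0.99985.
√(1 − cos²(π/181)) = sin(π/181) ≈ 0.017356.
[ω*] 2 ÷ (1 + 0.017356) = 2 ÷ 1.017356 = 1.96588.
ρ(B_{ω*}) = ω*−1 = 0.96588

ρ_SOR = 0.96588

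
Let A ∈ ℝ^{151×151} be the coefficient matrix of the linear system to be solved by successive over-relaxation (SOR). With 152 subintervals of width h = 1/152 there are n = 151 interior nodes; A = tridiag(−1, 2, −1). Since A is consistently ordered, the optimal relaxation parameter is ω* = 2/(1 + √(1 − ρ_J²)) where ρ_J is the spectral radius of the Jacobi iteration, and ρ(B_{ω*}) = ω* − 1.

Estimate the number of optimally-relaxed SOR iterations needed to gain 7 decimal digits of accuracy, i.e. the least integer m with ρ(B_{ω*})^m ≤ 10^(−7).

m = 390

[ρ_J] n=151: ρ(B_J) = cos(π/(n+1)) = cos(π/152) = 0.9997864.
√(1−ρ_J²) = |sin(π/152)| = 0.0206669
Young: ω* = 2/(1+√(1−ρ_J²)) = 2/(1+0.0206669) = 2/1.0206669 = 1.9595031.
Hence ρ(B_{ω*}) = 1.9595031 − 1 = 0.9595031.
(0.9595031)^m ≤ 10^{−7}  ⇒  m·ln(0.9595031) ≤ −7·ln10  ⇒  m ≥ 389.894  ⇒  m = 390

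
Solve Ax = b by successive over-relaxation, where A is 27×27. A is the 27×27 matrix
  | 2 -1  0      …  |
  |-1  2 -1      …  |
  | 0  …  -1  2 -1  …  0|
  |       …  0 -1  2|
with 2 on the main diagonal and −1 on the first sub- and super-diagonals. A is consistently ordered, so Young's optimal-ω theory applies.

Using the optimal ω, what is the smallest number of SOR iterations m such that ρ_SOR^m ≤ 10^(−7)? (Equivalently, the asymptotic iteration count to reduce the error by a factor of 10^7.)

[ρ_J] n=27: ρ(B_J) = cos(π/(n+1)) = cos(π/28) = 0.9937122.
√(1−ρ_J²) simplifies to sin(π/28) = 0.1119645.
[ω*] 2 ÷ (1 + 0.1119645) = 2 ÷ 1.1119645 = 1.7986186.
ρ_SOR = ω* − 1 ≈ 0.7986186.
(0.7986186)^m ≤ 10^{−7}  ⇒  m·ln(0.7986186) ≤ −7·ln10  ⇒  m ≥ 71.677  ⇒  m = 72

m = 72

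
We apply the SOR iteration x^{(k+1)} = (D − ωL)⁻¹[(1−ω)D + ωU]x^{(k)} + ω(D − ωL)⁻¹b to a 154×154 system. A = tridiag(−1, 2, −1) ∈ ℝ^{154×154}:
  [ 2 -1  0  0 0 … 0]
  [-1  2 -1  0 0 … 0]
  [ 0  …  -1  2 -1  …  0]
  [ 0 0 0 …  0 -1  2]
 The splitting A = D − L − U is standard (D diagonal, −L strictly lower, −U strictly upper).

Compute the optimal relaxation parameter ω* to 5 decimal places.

½·tridiag(1,0,1) at n=154: λ_k = cos(kπ/155); max |λ| at k=1 ⇒ ρ_J = cos(π/155) ≈ 0.99979.
√(1−ρ_J²) = |sin(π/155)| = 0.020267
Then 2/(1+√(1−ρ_J²)) = 2/(1+0.020267); ω* = 2/1.020267 = 1.96027.
[ρ_SOR] ω* − 1 = 0.96027.

ω* = 1.96027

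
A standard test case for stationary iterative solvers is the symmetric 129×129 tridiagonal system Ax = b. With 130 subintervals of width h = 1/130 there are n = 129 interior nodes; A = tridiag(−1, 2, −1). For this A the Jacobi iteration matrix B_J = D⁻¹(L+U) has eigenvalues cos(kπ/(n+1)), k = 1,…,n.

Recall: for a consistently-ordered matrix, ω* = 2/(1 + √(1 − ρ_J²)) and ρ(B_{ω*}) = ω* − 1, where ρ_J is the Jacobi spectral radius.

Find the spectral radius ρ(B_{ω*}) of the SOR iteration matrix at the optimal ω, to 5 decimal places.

ρ_SOR = 0.95281

ρ_J = max_k |cos(kπ/130)| = cos(π/130) = 0.99971
√(1−ρ_J²) simplifies to sin(π/130) = 0.024164.
[ω*] 2 ÷ (1 + 0.024164) = 2 ÷ 1.024164 = 1.95281.
ρ(B_{ω*}) = ω*−1 = 0.95281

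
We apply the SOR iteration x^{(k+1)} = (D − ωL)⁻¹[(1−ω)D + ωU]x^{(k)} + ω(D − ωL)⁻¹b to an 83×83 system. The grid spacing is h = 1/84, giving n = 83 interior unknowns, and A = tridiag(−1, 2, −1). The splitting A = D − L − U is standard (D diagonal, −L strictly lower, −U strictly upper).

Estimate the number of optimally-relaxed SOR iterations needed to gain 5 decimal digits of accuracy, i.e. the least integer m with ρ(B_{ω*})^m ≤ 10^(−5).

spectrum of D⁻¹(L+U) = {cos(kπ/84) : 1≤k≤83}; ρ_J = cos(π/84) = 0.9993007.
root = sin(π/84) = 0.0373912  (since 1−cos² = sin²).
Then 2/(1+√(1−ρ_J²)) = 2/(1+0.0373912); ω* = 2/1.0373912 = 1.9279130.
ρ(B_{ω*}) = ω*−1 = 0.9279130
m ≥ 5·ln10 / (−ln 0.9279130) = 153.880; smallest integer m = 154.

m = 154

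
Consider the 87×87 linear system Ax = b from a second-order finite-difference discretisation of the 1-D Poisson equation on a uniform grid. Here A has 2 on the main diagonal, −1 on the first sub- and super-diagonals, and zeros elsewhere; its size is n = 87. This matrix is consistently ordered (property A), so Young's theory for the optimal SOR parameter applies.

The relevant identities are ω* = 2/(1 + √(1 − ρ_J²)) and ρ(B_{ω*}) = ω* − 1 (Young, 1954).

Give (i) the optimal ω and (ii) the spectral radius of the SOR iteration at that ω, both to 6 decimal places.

ω* = 1.931075, ρ_SOR = 0.931075

½·tridiag(1,0,1) at n=87: λ_k = cos(kπ/88); max |λ| at k=1 ⇒ ρ_J = cos(π/88) ≈ 0.999363.
√(1 − cos²(π/88)) = sin(π/88) ≈ 0.0356923.
ω* = 2/(1 + 0.0356923) = 2/1.0356923 = 1.931075.
ρ(B_{ω*}) = ω*−1 = 0.931075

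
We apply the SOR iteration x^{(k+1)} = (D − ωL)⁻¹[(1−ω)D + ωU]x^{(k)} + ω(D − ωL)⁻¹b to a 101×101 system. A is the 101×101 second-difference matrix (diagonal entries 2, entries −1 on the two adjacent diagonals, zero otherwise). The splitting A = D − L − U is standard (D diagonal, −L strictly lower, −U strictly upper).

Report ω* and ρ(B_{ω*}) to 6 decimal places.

[ρ_J] n=101: ρ(B_J) = cos(π/(n+1)) = cos(π/102) = 0.999526.
√(1−ρ_J²) = |sin(π/102)| = 0.0307951
ω* = 2 / (1 + 0.0307951) = 2 / 1.0307951 ≈ 1.940250.
[ρ_SOR] ω* − 1 = 0.940250.

ω* = 1.940250, ρ_SOR = 0.940250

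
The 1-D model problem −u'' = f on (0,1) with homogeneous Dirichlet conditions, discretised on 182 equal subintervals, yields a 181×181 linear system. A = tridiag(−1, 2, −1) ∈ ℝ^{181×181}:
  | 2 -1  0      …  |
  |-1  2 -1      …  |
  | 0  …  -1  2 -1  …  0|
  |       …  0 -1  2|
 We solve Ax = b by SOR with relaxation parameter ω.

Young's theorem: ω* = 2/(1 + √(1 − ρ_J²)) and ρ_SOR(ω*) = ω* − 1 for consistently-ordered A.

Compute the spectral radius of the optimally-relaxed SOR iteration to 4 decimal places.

ρ_J = max_k |cos(kπ/182)| = cos(π/182) = 0.9999
1 − cos²(π/182) = sin²(π/182) ⇒ √(1−ρ_J²) = sin(π/182) = 0.01726.
ω* = 2 / (1 + 0.01726) = 2 / 1.01726 ≈ 1.9661.
ρ_SOR = ω* − 1 = 1.9661 − 1 = 0.9661.

ρ_SOR = 0.9661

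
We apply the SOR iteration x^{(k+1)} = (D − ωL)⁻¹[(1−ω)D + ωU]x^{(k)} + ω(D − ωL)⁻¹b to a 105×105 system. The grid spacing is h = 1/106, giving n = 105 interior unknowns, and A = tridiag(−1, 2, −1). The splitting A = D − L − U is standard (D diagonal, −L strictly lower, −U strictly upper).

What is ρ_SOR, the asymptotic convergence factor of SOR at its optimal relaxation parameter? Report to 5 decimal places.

ρ_SOR = 0.94244

½·tridiag(1,0,1) at n=105: λ_k = cos(kπ/106); max |λ| at k=1 ⇒ ρ_J = cos(π/106) ≈ 0.99956.
root = sin(π/106) = 0.029633  (since 1−cos² = sin²).
Young: ω* = 2/(1+√(1−ρ_J²)) = 2/(1+0.029633) = 2/1.029633 = 1.94244.
ρ(B_{ω*}) = ω*−1 = 0.94244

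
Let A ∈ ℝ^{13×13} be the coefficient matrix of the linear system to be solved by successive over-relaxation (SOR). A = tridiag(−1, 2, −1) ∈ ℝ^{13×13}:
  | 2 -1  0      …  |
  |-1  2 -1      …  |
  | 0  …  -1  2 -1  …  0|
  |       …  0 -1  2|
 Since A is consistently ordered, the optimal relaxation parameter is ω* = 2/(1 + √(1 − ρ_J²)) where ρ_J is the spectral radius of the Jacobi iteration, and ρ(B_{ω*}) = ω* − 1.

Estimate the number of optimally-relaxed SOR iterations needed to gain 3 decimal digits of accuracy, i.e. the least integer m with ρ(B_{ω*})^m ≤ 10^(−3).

With n=13, ρ(Jacobi) = cos(π/14) = 0.9749279.
1 − cos²(π/14) = sin²(π/14) ⇒ √(1−ρ_J²) = sin(π/14) = 0.2225209.
ω* = 2/(1+0.2225209) = 1.6359639
ρ(B_{ω*}) = ω*−1 = 0.6359639
For 3 digits: m = 3·ln10 / (−ln 0.6359639) = 6.90776/0.452613 = 15.262; round up → m = 16.

m = 16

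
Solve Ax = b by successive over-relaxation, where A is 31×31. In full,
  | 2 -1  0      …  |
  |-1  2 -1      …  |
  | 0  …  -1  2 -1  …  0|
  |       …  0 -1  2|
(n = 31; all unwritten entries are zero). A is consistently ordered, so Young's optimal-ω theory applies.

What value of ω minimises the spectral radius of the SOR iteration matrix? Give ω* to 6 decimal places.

ω* = 1.821465

spectrum of D⁻¹(L+U) = {cos(kπ/32) : 1≤k≤31}; ρ_J = cos(π/32) = 0.995185.
√(1−ρ_J²) = |sin(π/32)| = 0.0980171
ω* = 2/(1 + 0.0980171) = 2/1.0980171 = 1.821465.
Hence ρ(B_{ω*}) = 1.821465 − 1 = 0.821465.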